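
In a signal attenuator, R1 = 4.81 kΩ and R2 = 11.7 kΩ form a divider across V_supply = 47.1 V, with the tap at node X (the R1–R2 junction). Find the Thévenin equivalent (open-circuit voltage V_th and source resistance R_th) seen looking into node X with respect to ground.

V_th ≈ 33.4 V, R_th ≈ 3.41 kΩ

With X open, the divider is unloaded: V_th = 47.1 × 11.7/16.51 = 33.38 V.
Zeroing V_supply shorts the top of R1 to ground, so R_th = R1 ‖ R2 = 3.409 kΩ.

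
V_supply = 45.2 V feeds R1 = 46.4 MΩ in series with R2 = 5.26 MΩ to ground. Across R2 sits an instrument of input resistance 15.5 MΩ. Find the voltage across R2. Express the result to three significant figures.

V_out ≈ 3.53 V

The load sits in parallel with R2, giving an effective lower resistance R2' = R2·R_L/(R2+R_L) = 3.927 MΩ.
Voltage divider with the loaded lower leg: V_out = 45.2 × 3.927/(46.4 + 3.927) = 45.2 × 0.07803 = 3.527 V.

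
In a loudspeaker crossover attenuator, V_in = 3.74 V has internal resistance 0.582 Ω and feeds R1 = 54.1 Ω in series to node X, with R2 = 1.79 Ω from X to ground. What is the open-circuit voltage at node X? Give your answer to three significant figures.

R1' = 0.582 + 54.1 = 54.68 Ω (source resistance + R1).
V_th is the unloaded tap voltage: V_in · R2/(R1'+R2) = 3.74 × 0.03170 = 0.1185 V.

V_th ≈ 0.119 V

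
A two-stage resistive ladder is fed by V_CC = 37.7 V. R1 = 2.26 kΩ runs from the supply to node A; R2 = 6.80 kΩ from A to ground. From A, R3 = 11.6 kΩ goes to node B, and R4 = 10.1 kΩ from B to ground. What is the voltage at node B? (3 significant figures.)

V_B ≈ 12.2 V

Looking into the second stage from A: R3 + R4 = 21.70 kΩ appears in parallel with R2.
R2 ‖ (R3+R4) = 5.178 kΩ.
So V_A = 37.7 × 0.6961 = 26.24 V.
Stage 2 is unloaded, so V_B = V_A · R4/(R3+R4) = 26.24 × 10.1/21.70 = 12.22 V.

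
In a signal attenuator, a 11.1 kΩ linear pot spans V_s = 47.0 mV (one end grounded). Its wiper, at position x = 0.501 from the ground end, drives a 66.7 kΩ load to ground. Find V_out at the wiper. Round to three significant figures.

Split the track: R_lower = x·R_p = 5.561 kΩ, R_upper = (1−x)·R_p = 5.539 kΩ.
Lower segment in parallel with the load: 5.561 ‖ 66.7 = 5.133 kΩ.
Then V_out = V_s · 5.133/(5.539 + 5.133) = 22.61 mV.

V_out ≈ 22.6 mV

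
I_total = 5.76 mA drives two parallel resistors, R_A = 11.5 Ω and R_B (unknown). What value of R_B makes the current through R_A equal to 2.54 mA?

R_B ≈ 9.07 Ω

The fraction through R_A equals R_B/(R_A+R_B).
With f = 0.4410, R_B = R_A · f/(1−f) = 11.5 × 0.7888 = 9.071 Ω.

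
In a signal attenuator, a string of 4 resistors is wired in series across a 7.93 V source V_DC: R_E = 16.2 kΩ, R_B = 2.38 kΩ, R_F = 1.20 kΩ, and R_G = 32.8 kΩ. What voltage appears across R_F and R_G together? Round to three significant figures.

V ≈ 5.13 V

ΣR = 16.2 + 2.38 + 1.20 + 32.8 = 52.58 kΩ.
R_{R_F..R_G} = 1.20 + 32.8 = 34.00 kΩ.
By the voltage-divider rule, V = 7.93 × 34.00/52.58 = 5.128 V.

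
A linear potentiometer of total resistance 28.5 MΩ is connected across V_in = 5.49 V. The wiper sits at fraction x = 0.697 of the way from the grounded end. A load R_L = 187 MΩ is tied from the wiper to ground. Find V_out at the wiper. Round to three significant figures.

V_out ≈ 3.71 V

Split the track: R_lower = x·R_p = 19.86 MΩ, R_upper = (1−x)·R_p = 8.636 MΩ.
(x·R_p) ‖ R_L = 17.96 MΩ.
V_out = 5.49 × 17.96/(8.636 + 17.96) = 3.707 V.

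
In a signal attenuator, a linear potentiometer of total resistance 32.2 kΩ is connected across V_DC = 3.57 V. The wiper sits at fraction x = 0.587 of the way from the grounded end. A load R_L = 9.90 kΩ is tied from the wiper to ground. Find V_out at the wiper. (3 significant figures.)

V_out ≈ 1.17 V

Lower segment x·R_p = 18.90 kΩ; upper segment (1−x)·R_p = 13.30 kΩ.
Lower segment in parallel with the load: 18.90 ‖ 9.90 = 6.497 kΩ.
Then V_out = V_DC · 6.497/(13.30 + 6.497) = 1.172 V.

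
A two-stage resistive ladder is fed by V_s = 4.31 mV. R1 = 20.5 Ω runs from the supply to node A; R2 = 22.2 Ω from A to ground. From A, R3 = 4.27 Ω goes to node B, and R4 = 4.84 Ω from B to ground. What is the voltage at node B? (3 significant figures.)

V_B ≈ 0.549 mV

Node A sees R2 in parallel with the series input of stage 2, R3 + R4 = 9.110 Ω.
Effective lower resistance at A: R2 ‖ 9.110 = 6.459 Ω.
First divider: V_A = V_s · 6.459/(20.5 + 6.459) = 1.033 mV.
V_B = V_A × 0.5313 = 0.5486 mV.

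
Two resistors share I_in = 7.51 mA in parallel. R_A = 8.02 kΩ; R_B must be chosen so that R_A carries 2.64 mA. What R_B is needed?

The fraction through R_A equals R_B/(R_A+R_B).
2.64/7.51 = R_B/(R_A + R_B) → R_B = R_A · (0.3515)/(1 − 0.3515) = 8.02 × 0.5421 = 4.348 kΩ.

R_B ≈ 4.35 kΩ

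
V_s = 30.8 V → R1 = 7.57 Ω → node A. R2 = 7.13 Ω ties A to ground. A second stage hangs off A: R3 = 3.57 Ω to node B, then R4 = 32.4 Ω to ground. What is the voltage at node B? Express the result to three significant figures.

V_B ≈ 12.2 V

Node A sees R2 in parallel with the series input of stage 2, R3 + R4 = 35.97 Ω.
Effective lower resistance at A: R2 ‖ 35.97 = 5.950 Ω.
V_A = 30.8 × 5.950/(7.57 + 5.950) = 13.56 V.
V_B = V_A × 0.9008 = 12.21 V.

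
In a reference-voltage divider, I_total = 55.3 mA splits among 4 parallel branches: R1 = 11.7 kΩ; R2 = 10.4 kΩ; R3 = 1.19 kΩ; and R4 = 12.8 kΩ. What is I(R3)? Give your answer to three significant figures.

ΣG = 1/11.7 + 1/10.4 + 1/1.19 + 1/12.8 = 1.100.
R3 takes the fraction G_k/ΣG = 0.8403/1.100 = 0.7639, so I = 55.3 × 0.7639 = 42.24 mA.

I ≈ 42.2 mA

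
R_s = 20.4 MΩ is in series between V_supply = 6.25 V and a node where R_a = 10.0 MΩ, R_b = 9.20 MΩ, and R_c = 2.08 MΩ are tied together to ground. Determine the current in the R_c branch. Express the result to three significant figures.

Equivalent of the parallel group: R_p = 1.450 MΩ.
V_A = 6.25 × 1.450/21.85 = 0.4149 V.
Branch current I = V_A/R_c = 0.4149/2.08 = 0.1995 µA.
(Equivalently: I_total = 0.2860 µA, then current-divider fraction G_k/ΣG = 0.6973.)

I ≈ 0.199 µA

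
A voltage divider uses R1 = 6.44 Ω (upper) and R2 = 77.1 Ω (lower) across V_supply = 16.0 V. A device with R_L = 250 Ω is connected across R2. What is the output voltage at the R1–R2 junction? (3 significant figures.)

V_out ≈ 14.4 V

The load sits in parallel with R2, giving an effective lower resistance R2' = R2·R_L/(R2+R_L) = 58.93 Ω.
Then V_out = V_supply · R2'/(R1 + R2') = 16.0 × 58.93/65.37 = 14.42 V.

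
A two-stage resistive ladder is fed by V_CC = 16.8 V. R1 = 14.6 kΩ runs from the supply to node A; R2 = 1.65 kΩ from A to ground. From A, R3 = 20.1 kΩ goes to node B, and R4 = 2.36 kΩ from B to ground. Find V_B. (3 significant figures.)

Node A sees R2 in parallel with the series input of stage 2, R3 + R4 = 22.46 kΩ.
R2 ‖ (R3+R4) = 1.537 kΩ.
V_A = 16.8 × 1.537/(14.6 + 1.537) = 1.600 V.
Then the unloaded second divider: V_B = V_A × R4/(R3+R4) = 1.600 × 0.1051 = 0.1681 V.

V_B ≈ 0.168 V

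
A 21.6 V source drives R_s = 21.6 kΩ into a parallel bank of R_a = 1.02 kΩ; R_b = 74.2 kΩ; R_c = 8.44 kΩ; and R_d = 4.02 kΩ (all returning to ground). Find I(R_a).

Combine the parallel branches: R_p = (1/1.02 + 1/74.2 + 1/8.44 + 1/4.02)⁻¹ = 0.7347 kΩ.
V_A = 21.6 × 0.7347/22.33 = 0.7105 V.
I(R_a) = V_A / R_a = 0.7105/1.02 = 0.6966 mA.
(Check via current divider: I_total = 0.9671 mA; share G_k/ΣG = 0.7203 → same result.)

I ≈ 0.697 mA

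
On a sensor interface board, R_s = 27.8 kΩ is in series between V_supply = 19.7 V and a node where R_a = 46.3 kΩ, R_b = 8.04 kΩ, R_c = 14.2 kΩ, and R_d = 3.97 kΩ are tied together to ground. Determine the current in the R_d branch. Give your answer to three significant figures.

I ≈ 0.354 mA

Parallel bank: R_p = 1/(1/46.3 + 1/8.04 + 1/14.2 + 1/3.97) = 2.135 kΩ.
V_A = 19.7 × 2.135/29.94 = 1.405 V.
Branch current I = V_A/R_d = 1.405/3.97 = 0.3540 mA.
(Equivalently: I_total = 0.6581 mA, then current-divider fraction G_k/ΣG = 0.5379.)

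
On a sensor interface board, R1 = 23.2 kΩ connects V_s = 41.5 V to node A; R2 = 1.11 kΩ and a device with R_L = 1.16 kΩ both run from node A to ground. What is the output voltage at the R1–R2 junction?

V_out ≈ 0.990 V

The load sits in parallel with R2, giving an effective lower resistance R2' = R2·R_L/(R2+R_L) = 0.5672 kΩ.
Then V_out = V_s · R2'/(R1 + R2') = 41.5 × 0.5672/23.77 = 0.9904 V.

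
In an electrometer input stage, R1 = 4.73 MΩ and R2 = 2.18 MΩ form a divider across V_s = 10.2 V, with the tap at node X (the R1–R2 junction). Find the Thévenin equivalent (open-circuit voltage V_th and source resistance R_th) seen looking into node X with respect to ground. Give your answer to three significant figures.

V_th ≈ 3.22 V, R_th ≈ 1.49 MΩ

V_th is the unloaded tap voltage: V_s · R2/(R1+R2) = 10.2 × 0.3155 = 3.218 V.
With V_s suppressed (replaced by a short), R_th = R1 ‖ R2 = (4.730 × 2.18)/(4.730 + 2.18) = 1.492 MΩ.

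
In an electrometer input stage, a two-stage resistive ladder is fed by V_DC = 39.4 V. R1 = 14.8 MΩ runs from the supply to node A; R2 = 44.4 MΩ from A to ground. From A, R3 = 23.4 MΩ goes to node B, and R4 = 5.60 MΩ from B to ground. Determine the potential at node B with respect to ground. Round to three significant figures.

Node A sees R2 in parallel with the series input of stage 2, R3 + R4 = 29.00 MΩ.
R2 ‖ (R3+R4) = 17.54 MΩ.
So V_A = 39.4 × 0.5424 = 21.37 V.
Then the unloaded second divider: V_B = V_A × R4/(R3+R4) = 21.37 × 0.1931 = 4.127 V.

V_B ≈ 4.13 V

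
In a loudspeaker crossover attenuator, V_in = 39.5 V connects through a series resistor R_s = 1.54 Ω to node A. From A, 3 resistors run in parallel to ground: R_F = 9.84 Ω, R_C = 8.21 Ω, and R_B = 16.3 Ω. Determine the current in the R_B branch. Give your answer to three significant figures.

Equivalent of the parallel group: R_p = 3.512 Ω.
Node voltage V_A = V_in · R_p/(R_s + R_p) = 39.5 × 0.6951 = 27.46 V.
Branch current I = V_A/R_B = 27.46/16.3 = 1.685 A.
(Equivalently: I_total = 7.819 A, then current-divider fraction G_k/ΣG = 0.2154.)

I ≈ 1.68 A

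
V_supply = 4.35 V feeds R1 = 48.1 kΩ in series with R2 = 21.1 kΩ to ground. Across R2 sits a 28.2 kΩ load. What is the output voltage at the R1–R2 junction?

The load sits in parallel with R2, giving an effective lower resistance R2' = R2·R_L/(R2+R_L) = 12.07 kΩ.
Then V_out = V_supply · R2'/(R1 + R2') = 4.35 × 12.07/60.17 = 0.8726 V.

V_out ≈ 0.873 V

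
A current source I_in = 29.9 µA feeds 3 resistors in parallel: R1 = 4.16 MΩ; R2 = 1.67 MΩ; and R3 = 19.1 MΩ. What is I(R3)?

I ≈ 1.76 µA

Conductances: ΣG = 1/4.16 + 1/1.67 + 1/19.1 = 0.8915 (1/MΩ).
By the current-divider rule, I = I_in · G_k/ΣG = 29.9 × 0.05873 = 1.756 µA.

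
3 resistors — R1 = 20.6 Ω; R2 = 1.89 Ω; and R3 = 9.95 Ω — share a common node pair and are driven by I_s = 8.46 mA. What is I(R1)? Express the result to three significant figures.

I ≈ 0.606 mA

Conductances: ΣG = 1/20.6 + 1/1.89 + 1/9.95 = 0.6781 (1/Ω).
Current divider: I(R1) = I_s · G_k/ΣG = 8.46 × (0.04854/0.6781) = 8.46 × 0.07158 = 0.6056 mA.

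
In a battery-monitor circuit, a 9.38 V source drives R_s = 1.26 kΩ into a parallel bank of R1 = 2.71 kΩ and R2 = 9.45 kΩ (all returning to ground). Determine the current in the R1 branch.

I ≈ 2.17 mA

Combine the parallel branches: R_p = (1/2.71 + 1/9.45)⁻¹ = 2.106 kΩ.
V_A by voltage divider: V_A = 9.38 × 2.106/(1.26 + 2.106) = 5.869 V.
Branch current I = V_A/R1 = 5.869/2.71 = 2.166 mA.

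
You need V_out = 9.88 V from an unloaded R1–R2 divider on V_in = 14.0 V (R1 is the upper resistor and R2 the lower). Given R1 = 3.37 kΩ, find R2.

R2 ≈ 8.08 kΩ

Required fraction k = V_out/V_in = 0.7057.
Rearranging, R2 = R1·k/(1−k) = 3.37 × 2.398 = 8.081 kΩ.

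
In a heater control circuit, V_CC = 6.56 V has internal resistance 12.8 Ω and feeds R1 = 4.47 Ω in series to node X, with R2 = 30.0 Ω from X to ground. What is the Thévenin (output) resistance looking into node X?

R1' = 12.8 + 4.47 = 17.27 Ω (source resistance + R1).
With V_CC suppressed (replaced by a short), R_th = R1' ‖ R2 = (17.27 × 30.0)/(17.27 + 30.0) = 10.96 Ω.

R_th ≈ 11.0 Ω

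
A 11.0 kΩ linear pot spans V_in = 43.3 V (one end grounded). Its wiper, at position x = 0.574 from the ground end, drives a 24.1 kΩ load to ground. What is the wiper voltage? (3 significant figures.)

V_out ≈ 22.4 V

Lower segment x·R_p = 6.314 kΩ; upper segment (1−x)·R_p = 4.686 kΩ.
Lower segment in parallel with the load: 6.314 ‖ 24.1 = 5.003 kΩ.
Then V_out = V_in · 5.003/(4.686 + 5.003) = 22.36 V.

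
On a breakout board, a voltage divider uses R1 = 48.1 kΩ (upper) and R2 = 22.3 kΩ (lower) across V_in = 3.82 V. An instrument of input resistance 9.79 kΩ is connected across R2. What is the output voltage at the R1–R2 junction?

V_out ≈ 0.473 V

R2 ‖ R_L = (22.3 × 9.79)/(22.3 + 9.79) = 6.803 kΩ.
Now apply the divider: V_out = 3.82 × 0.1239 = 0.4734 V.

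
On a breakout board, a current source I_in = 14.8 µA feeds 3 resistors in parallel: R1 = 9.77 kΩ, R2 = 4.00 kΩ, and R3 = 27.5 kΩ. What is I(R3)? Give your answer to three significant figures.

Total conductance ΣG = 1/9.77 + 1/4.00 + 1/27.5 = 0.3887 (units of 1/kΩ).
Current divider: I(R3) = I_in · G_k/ΣG = 14.8 × (0.03636/0.3887) = 14.8 × 0.09355 = 1.385 µA.

I ≈ 1.38 µA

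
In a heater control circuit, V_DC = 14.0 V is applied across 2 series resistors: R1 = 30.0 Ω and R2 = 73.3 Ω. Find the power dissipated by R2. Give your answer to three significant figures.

The common current is I = 14.0/103.3 = 0.1355 A.
V(R2) = I·R = 9.934 V; P = V·I = 9.934 × 0.1355 = 1.346 W.

P ≈ 1.35 W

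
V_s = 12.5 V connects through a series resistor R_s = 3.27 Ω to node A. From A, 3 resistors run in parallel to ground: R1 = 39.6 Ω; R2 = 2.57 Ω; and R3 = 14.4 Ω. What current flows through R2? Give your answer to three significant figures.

I ≈ 1.88 A

Parallel bank: R_p = 1/(1/39.6 + 1/2.57 + 1/14.4) = 2.067 Ω.
Node voltage V_A = V_s · R_p/(R_s + R_p) = 12.5 × 0.3873 = 4.841 V.
I(R2) = V_A / R2 = 4.841/2.57 = 1.884 A.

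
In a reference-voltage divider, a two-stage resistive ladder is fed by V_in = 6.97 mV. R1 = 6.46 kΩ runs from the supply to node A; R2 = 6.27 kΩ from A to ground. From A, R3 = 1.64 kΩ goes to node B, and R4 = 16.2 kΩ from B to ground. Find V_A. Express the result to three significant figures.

V_A ≈ 2.91 mV

The second stage (R3 + R4 = 17.84 kΩ) loads node A in parallel with R2.
Effective lower resistance at A: R2 ‖ 17.84 = 4.639 kΩ.
So V_A = 6.97 × 0.4180 = 2.913 mV.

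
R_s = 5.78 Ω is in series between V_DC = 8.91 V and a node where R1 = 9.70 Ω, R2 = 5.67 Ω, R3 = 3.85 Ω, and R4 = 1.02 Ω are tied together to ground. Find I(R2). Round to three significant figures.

Combine the parallel branches: R_p = (1/9.70 + 1/5.67 + 1/3.85 + 1/1.02)⁻¹ = 0.6581 Ω.
Node voltage V_A = V_DC · R_p/(R_s + R_p) = 8.91 × 0.1022 = 0.9107 V.
I(R2) = V_A / R2 = 0.9107/5.67 = 0.1606 A.

I ≈ 0.161 A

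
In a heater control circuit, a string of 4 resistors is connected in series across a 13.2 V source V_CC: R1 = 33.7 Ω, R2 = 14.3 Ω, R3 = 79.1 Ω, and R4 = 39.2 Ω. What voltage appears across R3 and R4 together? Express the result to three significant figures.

V ≈ 9.39 V

Series total: ΣR = 33.7 + 14.3 + 79.1 + 39.2 = 166.3 Ω.
R_{R3..R4} = 79.1 + 39.2 = 118.3 Ω.
V = V_CC · R/ΣR = 13.2 × 0.7114 = 9.390 V.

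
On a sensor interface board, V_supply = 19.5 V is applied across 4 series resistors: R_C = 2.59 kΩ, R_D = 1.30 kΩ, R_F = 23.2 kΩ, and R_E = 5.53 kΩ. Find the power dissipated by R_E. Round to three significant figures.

P ≈ 1.98 mW

ΣR = 32.62 kΩ → I = 19.5/32.62 = 0.5978 mA.
P(R_E) = I²·R_E = (0.5978)² × 5.53 = 1.976 mW.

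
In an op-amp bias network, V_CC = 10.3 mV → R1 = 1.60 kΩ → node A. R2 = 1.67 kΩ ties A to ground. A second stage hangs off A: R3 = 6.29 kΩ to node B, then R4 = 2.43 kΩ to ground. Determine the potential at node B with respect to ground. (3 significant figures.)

The second stage (R3 + R4 = 8.720 kΩ) loads node A in parallel with R2.
Effective lower resistance at A: R2 ‖ 8.720 = 1.402 kΩ.
V_A = 10.3 × 1.402/(1.60 + 1.402) = 4.810 mV.
V_B = V_A × 0.2787 = 1.340 mV.

V_B ≈ 1.34 mV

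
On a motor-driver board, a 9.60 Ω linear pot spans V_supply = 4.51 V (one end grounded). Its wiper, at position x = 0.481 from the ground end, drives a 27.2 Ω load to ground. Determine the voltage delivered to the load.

Split the track: R_lower = x·R_p = 4.618 Ω, R_upper = (1−x)·R_p = 4.982 Ω.
Lower segment in parallel with the load: 4.618 ‖ 27.2 = 3.947 Ω.
Then V_out = V_supply · 3.947/(4.982 + 3.947) = 1.994 V.

V_out ≈ 1.99 V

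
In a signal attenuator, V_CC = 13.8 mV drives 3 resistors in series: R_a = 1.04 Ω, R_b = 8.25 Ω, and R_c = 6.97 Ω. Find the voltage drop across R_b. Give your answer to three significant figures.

Total series resistance ΣR = 1.04 + 8.25 + 6.97 = 16.26 Ω.
By the voltage-divider rule, V = 13.8 × 8.250/16.26 = 7.002 mV.

V ≈ 7.00 mV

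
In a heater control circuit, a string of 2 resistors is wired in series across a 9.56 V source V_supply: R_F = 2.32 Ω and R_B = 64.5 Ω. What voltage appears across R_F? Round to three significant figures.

Total series resistance ΣR = 2.32 + 64.5 = 66.82 Ω.
Voltage divider: V = V_supply · (2.320 / 66.82) = 9.56 × 0.03472 = 0.3319 V.

V ≈ 0.332 V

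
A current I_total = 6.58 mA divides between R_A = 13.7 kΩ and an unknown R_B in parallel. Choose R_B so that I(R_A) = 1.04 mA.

In a two-way split, I_A/I_total = R_B/(R_A + R_B).
With f = 0.1581, R_B = R_A · f/(1−f) = 13.7 × 0.1877 = 2.572 kΩ.

R_B ≈ 2.57 kΩ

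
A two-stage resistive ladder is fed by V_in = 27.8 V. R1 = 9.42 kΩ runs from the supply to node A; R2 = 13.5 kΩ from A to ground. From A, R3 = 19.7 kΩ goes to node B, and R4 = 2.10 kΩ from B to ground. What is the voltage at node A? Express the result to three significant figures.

V_A ≈ 13.1 V

Node A sees R2 in parallel with the series input of stage 2, R3 + R4 = 21.80 kΩ.
Effective lower resistance at A: R2 ‖ 21.80 = 8.337 kΩ.
First divider: V_A = V_in · 8.337/(9.42 + 8.337) = 13.05 V.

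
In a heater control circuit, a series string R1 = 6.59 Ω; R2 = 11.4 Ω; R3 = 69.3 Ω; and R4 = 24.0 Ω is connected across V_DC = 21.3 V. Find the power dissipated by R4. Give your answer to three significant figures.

P ≈ 0.879 W

The common current is I = 21.3/111.3 = 0.1914 A.
V(R4) = I·R = 4.593 V; P = V·I = 4.593 × 0.1914 = 0.8791 W.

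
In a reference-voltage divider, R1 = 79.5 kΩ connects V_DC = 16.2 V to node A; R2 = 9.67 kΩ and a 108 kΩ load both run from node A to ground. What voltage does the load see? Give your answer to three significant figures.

V_out ≈ 1.63 V

First combine the lower leg with the load: R2 ‖ R_L = 8.875 kΩ.
Now apply the divider: V_out = 16.2 × 0.1004 = 1.627 V.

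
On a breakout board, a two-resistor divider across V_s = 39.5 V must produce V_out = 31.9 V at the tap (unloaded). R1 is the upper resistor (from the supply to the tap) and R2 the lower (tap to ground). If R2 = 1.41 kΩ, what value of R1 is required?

Required fraction k = V_out/V_s = 0.8076.
R1 = R2·(1/k − 1) = 1.41 × 0.2382 = 0.3359 kΩ.

R1 ≈ 0.336 kΩ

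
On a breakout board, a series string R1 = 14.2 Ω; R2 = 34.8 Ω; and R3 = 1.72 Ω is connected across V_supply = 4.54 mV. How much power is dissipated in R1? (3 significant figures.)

P ≈ 0.114 µW

Series current I = V_supply/ΣR = 4.54/50.72 = 0.08951 mA.
P(R1) = I²·R1 = (0.08951)² × 14.2 = 0.1138 µW.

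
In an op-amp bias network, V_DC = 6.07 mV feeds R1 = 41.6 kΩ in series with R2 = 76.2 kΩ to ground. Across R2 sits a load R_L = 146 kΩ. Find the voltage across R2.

R2 ‖ R_L = (76.2 × 146)/(76.2 + 146) = 50.07 kΩ.
Voltage divider with the loaded lower leg: V_out = 6.07 × 50.07/(41.6 + 50.07) = 6.07 × 0.5462 = 3.315 mV.

V_out ≈ 3.32 mV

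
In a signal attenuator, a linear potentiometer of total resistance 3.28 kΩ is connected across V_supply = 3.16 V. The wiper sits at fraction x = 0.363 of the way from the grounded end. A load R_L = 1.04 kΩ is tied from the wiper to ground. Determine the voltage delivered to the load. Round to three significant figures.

Split the track: R_lower = x·R_p = 1.191 kΩ, R_upper = (1−x)·R_p = 2.089 kΩ.
(x·R_p) ‖ R_L = 0.5551 kΩ.
Loaded-divider output: V_out = 3.16 × 0.2099 = 0.6633 V.
(Unloaded: V_out = x·V_supply = 1.15 V.)

V_out ≈ 0.663 V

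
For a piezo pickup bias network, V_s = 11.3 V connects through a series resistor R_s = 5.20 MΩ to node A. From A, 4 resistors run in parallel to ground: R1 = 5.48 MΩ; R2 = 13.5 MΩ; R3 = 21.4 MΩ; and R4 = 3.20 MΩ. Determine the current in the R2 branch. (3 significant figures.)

Combine the parallel branches: R_p = (1/5.48 + 1/13.5 + 1/21.4 + 1/3.20)⁻¹ = 1.624 MΩ.
Node voltage V_A = V_s · R_p/(R_s + R_p) = 11.3 × 0.2380 = 2.689 V.
I(R2) = V_A / R2 = 2.689/13.5 = 0.1992 µA.

I ≈ 0.199 µA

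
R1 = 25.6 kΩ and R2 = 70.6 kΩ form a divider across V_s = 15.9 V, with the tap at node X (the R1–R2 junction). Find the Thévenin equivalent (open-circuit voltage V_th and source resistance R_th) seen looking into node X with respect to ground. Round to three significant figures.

V_th is the unloaded tap voltage: V_s · R2/(R1+R2) = 15.9 × 0.7339 = 11.67 V.
Zeroing V_s shorts the top of R1 to ground, so R_th = R1 ‖ R2 = 18.79 kΩ.

V_th ≈ 11.7 V, R_th ≈ 18.8 kΩ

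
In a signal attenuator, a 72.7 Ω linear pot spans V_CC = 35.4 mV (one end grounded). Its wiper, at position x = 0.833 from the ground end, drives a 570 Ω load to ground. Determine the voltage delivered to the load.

Split the track: R_lower = x·R_p = 60.56 Ω, R_upper = (1−x)·R_p = 12.14 Ω.
(x·R_p) ‖ R_L = 54.74 Ω.
V_out = 35.4 × 54.74/(12.14 + 54.74) = 28.97 mV.
(Unloaded: V_out = x·V_CC = 29.5 mV.)

V_out ≈ 29.0 mV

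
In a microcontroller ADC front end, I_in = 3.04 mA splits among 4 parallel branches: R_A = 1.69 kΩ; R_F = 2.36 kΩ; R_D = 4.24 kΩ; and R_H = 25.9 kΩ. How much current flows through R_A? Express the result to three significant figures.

ΣG = 1/1.69 + 1/2.36 + 1/4.24 + 1/25.9 = 1.290.
Current divider: I(R_A) = I_in · G_k/ΣG = 3.04 × (0.5917/1.290) = 3.04 × 0.4587 = 1.395 mA.

I ≈ 1.39 mA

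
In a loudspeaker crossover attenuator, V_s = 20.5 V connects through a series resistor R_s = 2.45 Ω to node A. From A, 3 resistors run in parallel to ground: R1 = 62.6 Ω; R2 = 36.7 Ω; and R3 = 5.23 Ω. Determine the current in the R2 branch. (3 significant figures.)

Equivalent of the parallel group: R_p = 4.266 Ω.
V_A by voltage divider: V_A = 20.5 × 4.266/(2.45 + 4.266) = 13.02 V.
I(R2) = V_A / R2 = 13.02/36.7 = 0.3548 A.
(Check via current divider: I_total = 3.053 A; share G_k/ΣG = 0.1162 → same result.)

I ≈ 0.355 A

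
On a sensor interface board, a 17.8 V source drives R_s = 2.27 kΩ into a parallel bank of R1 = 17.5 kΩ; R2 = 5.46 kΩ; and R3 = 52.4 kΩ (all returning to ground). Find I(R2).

I ≈ 2.05 mA

Combine the parallel branches: R_p = (1/17.5 + 1/5.46 + 1/52.4)⁻¹ = 3.855 kΩ.
Node voltage V_A = V_supply · R_p/(R_s + R_p) = 17.8 × 0.6294 = 11.20 V.
I(R2) = V_A / R2 = 11.20/5.46 = 2.052 mA.
(Check via current divider: I_total = 2.906 mA; share G_k/ΣG = 0.7061 → same result.)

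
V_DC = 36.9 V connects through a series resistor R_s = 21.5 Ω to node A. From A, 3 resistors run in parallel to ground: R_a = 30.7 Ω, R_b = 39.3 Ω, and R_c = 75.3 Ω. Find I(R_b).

I ≈ 0.371 A

Parallel bank: R_p = 1/(1/30.7 + 1/39.3 + 1/75.3) = 14.03 Ω.
V_A by voltage divider: V_A = 36.9 × 14.03/(21.5 + 14.03) = 14.57 V.
Branch current I = V_A/R_b = 14.57/39.3 = 0.3707 A.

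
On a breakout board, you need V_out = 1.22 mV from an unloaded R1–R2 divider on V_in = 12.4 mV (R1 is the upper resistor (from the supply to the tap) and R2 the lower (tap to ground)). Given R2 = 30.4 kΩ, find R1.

Required fraction k = V_out/V_in = 0.09839.
So R1 = R2 · (V_in/V_out − 1) = 30.4 × (12.4/1.22 − 1) = 30.4 × 9.164 = 278.6 kΩ.

R1 ≈ 279 kΩ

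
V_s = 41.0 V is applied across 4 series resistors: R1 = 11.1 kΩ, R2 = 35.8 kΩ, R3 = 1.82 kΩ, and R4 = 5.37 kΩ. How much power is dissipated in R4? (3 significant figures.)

ΣR = 54.09 kΩ → I = 41.0/54.09 = 0.7580 mA.
P = I²R = 0.5746 × 5.37 = 3.085 mW.

P ≈ 3.09 mW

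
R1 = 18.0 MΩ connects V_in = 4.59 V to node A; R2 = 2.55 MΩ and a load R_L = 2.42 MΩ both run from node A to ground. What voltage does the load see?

R2 ‖ R_L = (2.55 × 2.42)/(2.55 + 2.42) = 1.242 MΩ.
Then V_out = V_in · R2'/(R1 + R2') = 4.59 × 1.242/19.24 = 0.2962 V.

V_out ≈ 0.296 V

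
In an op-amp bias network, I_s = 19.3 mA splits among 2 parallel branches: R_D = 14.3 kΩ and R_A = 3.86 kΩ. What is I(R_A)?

With just two branches, the current splits inversely with resistance.
So I = 19.3 × 14.3/18.16 = 15.20 mA.

I ≈ 15.2 mA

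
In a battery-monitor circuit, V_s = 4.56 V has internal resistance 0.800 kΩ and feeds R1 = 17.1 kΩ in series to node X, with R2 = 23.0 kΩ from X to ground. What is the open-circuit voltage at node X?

R1' = 0.800 + 17.1 = 17.90 kΩ (source resistance + R1).
Open-circuit (no load on X): V_th = V_s · R2/(R1' + R2) = 4.56 × 23.0/(17.90 + 23.0) = 2.564 V.

V_th ≈ 2.56 V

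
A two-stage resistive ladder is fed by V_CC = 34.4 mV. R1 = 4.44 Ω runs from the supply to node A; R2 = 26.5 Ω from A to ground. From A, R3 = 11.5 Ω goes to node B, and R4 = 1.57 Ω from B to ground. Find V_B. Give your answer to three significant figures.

Looking into the second stage from A: R3 + R4 = 13.07 Ω appears in parallel with R2.
R2 ‖ (R3+R4) = 8.753 Ω.
So V_A = 34.4 × 0.6635 = 22.82 mV.
Then the unloaded second divider: V_B = V_A × R4/(R3+R4) = 22.82 × 0.1201 = 2.742 mV.

V_B ≈ 2.74 mV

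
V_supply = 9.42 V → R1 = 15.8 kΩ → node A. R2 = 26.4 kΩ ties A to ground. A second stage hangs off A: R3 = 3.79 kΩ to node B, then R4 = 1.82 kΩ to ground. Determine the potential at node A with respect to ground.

The second stage (R3 + R4 = 5.610 kΩ) loads node A in parallel with R2.
R2 ‖ (R3+R4) = 4.627 kΩ.
V_A = 9.42 × 4.627/(15.8 + 4.627) = 2.134 V.

V_A ≈ 2.13 V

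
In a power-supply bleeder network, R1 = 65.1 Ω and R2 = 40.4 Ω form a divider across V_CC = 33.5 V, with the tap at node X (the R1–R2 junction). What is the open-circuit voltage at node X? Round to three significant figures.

With X open, the divider is unloaded: V_th = 33.5 × 40.4/105.5 = 12.83 V.

V_th ≈ 12.8 V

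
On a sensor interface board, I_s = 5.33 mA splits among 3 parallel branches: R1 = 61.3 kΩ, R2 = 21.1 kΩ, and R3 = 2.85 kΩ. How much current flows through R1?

Total conductance ΣG = 1/61.3 + 1/21.1 + 1/2.85 = 0.4146 (units of 1/kΩ).
Current divider: I(R1) = I_s · G_k/ΣG = 5.33 × (0.01631/0.4146) = 5.33 × 0.03935 = 0.2097 mA.

I ≈ 0.210 mA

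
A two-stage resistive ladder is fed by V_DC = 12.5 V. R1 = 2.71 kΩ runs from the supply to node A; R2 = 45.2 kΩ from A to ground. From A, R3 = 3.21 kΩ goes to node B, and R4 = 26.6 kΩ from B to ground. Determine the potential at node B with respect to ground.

Looking into the second stage from A: R3 + R4 = 29.81 kΩ appears in parallel with R2.
R2 ‖ (R3+R4) = 17.96 kΩ.
So V_A = 12.5 × 0.8689 = 10.86 V.
Then the unloaded second divider: V_B = V_A × R4/(R3+R4) = 10.86 × 0.8923 = 9.692 V.

V_B ≈ 9.69 V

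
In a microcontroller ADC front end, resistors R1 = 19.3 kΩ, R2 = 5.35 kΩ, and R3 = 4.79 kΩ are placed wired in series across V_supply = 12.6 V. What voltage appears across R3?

Series total: ΣR = 19.3 + 5.35 + 4.79 = 29.44 kΩ.
Voltage divider: V = V_supply · (4.790 / 29.44) = 12.6 × 0.1627 = 2.050 V.

V ≈ 2.05 V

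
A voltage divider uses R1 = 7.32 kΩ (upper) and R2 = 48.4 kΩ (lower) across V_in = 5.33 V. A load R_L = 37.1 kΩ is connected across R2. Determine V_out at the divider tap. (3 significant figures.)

First combine the lower leg with the load: R2 ‖ R_L = 21.00 kΩ.
Now apply the divider: V_out = 5.33 × 0.7415 = 3.952 V.

V_out ≈ 3.95 V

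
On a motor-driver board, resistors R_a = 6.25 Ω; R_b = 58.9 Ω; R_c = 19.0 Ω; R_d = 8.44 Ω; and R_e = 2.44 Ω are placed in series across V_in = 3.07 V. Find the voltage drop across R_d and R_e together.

Total series resistance ΣR = 6.25 + 58.9 + 19.0 + 8.44 + 2.44 = 95.03 Ω.
R_{R_d..R_e} = 8.44 + 2.44 = 10.88 Ω.
V = V_in · R/ΣR = 3.07 × 0.1145 = 0.3515 V.

V ≈ 0.351 V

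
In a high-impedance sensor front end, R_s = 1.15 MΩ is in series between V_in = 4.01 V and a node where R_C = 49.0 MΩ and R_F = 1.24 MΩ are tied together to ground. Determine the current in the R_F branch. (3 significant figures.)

Combine the parallel branches: R_p = (1/49.0 + 1/1.24)⁻¹ = 1.209 MΩ.
Node voltage V_A = V_in · R_p/(R_s + R_p) = 4.01 × 0.5126 = 2.055 V.
I(R_F) = V_A / R_F = 2.055/1.24 = 1.658 µA.

I ≈ 1.66 µA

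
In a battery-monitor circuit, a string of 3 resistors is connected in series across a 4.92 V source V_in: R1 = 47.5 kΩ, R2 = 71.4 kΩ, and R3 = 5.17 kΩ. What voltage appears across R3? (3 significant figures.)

Series total: ΣR = 47.5 + 71.4 + 5.17 = 124.1 kΩ.
V = V_in · R/ΣR = 4.92 × 0.04167 = 0.2050 V.

V ≈ 0.205 V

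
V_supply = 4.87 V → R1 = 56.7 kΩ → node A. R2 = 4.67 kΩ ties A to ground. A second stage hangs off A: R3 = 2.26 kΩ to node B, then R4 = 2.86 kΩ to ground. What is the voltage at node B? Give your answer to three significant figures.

Looking into the second stage from A: R3 + R4 = 5.120 kΩ appears in parallel with R2.
Effective lower resistance at A: R2 ‖ 5.120 = 2.442 kΩ.
First divider: V_A = V_supply · 2.442/(56.7 + 2.442) = 0.2011 V.
Then the unloaded second divider: V_B = V_A × R4/(R3+R4) = 0.2011 × 0.5586 = 0.1123 V.

V_B ≈ 0.112 V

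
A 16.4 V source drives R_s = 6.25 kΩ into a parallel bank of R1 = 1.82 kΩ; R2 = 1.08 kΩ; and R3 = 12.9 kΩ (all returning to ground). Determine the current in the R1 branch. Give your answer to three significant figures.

Parallel bank: R_p = 1/(1/1.82 + 1/1.08 + 1/12.9) = 0.6440 kΩ.
V_A = 16.4 × 0.6440/6.894 = 1.532 V.
Branch current I = V_A/R1 = 1.532/1.82 = 0.8417 mA.

I ≈ 0.842 mA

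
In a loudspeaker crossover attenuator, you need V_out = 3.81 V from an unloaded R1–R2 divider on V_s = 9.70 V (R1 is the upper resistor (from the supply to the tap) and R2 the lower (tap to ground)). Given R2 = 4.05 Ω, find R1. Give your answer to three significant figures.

R1 ≈ 6.26 Ω

Required fraction k = V_out/V_s = 0.3928.
Rearranging, R1 = R2·(1−k)/k = 4.05 × 1.546 = 6.261 Ω.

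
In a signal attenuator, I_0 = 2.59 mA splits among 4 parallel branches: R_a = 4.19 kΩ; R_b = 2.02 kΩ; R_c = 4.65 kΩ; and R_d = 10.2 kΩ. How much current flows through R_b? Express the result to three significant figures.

I ≈ 1.22 mA

Total conductance ΣG = 1/4.19 + 1/2.02 + 1/4.65 + 1/10.2 = 1.047 (units of 1/kΩ).
By the current-divider rule, I = I_0 · G_k/ΣG = 2.59 × 0.4729 = 1.225 mA.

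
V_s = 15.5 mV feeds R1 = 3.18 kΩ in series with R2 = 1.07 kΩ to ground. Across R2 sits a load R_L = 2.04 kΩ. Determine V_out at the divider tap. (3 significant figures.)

The load sits in parallel with R2, giving an effective lower resistance R2' = R2·R_L/(R2+R_L) = 0.7019 kΩ.
Now apply the divider: V_out = 15.5 × 0.1808 = 2.802 mV.

V_out ≈ 2.80 mV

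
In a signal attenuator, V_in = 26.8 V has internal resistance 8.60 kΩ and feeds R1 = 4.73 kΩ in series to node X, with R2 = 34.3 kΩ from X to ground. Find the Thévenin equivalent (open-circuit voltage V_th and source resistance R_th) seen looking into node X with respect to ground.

R1' = 8.60 + 4.73 = 13.33 kΩ (source resistance + R1).
V_th is the unloaded tap voltage: V_in · R2/(R1'+R2) = 26.8 × 0.7201 = 19.30 V.
Zeroing V_in shorts the top of R1' to ground, so R_th = R1' ‖ R2 = 9.599 kΩ.

V_th ≈ 19.3 V, R_th ≈ 9.60 kΩ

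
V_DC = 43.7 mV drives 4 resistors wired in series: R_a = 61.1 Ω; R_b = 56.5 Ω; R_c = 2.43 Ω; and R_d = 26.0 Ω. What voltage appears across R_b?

V ≈ 16.9 mV

Total series resistance ΣR = 61.1 + 56.5 + 2.43 + 26.0 = 146.0 Ω.
Voltage divider: V = V_DC · (56.50 / 146.0) = 43.7 × 0.3869 = 16.91 mV.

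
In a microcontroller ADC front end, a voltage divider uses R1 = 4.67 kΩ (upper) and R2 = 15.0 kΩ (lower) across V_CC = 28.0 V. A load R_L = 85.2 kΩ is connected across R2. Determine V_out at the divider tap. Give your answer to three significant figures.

The load sits in parallel with R2, giving an effective lower resistance R2' = R2·R_L/(R2+R_L) = 12.75 kΩ.
Voltage divider with the loaded lower leg: V_out = 28.0 × 12.75/(4.67 + 12.75) = 28.0 × 0.7320 = 20.50 V.

V_out ≈ 20.5 V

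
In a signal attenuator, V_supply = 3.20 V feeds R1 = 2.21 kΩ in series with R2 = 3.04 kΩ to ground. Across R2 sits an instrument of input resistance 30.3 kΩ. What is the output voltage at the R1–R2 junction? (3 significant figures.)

First combine the lower leg with the load: R2 ‖ R_L = 2.763 kΩ.
Then V_out = V_supply · R2'/(R1 + R2') = 3.20 × 2.763/4.973 = 1.778 V.
(Unloaded it would be 1.85 V; the load pulls it down.)

V_out ≈ 1.78 V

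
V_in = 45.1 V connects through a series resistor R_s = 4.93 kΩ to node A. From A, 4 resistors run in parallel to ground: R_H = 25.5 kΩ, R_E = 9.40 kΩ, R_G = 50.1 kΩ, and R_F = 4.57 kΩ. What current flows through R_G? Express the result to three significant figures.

Parallel bank: R_p = 1/(1/25.5 + 1/9.40 + 1/50.1 + 1/4.57) = 2.602 kΩ.
V_A by voltage divider: V_A = 45.1 × 2.602/(4.93 + 2.602) = 15.58 V.
Branch current I = V_A/R_G = 15.58/50.1 = 0.3110 mA.

I ≈ 0.311 mA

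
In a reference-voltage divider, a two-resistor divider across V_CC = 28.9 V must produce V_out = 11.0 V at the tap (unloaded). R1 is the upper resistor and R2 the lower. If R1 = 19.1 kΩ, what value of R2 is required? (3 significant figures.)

Required fraction k = V_out/V_CC = 0.3806.
Rearranging, R2 = R1·k/(1−k) = 19.1 × 0.6145 = 11.74 kΩ.

R2 ≈ 11.7 kΩ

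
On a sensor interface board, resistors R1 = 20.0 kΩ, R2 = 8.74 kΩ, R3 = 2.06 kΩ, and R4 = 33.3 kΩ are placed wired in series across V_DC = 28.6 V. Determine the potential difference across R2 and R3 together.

V ≈ 4.82 V

Total series resistance ΣR = 20.0 + 8.74 + 2.06 + 33.3 = 64.10 kΩ.
R_{R2..R3} = 8.74 + 2.06 = 10.80 kΩ.
Voltage divider: V = V_DC · (10.80 / 64.10) = 28.6 × 0.1685 = 4.819 V.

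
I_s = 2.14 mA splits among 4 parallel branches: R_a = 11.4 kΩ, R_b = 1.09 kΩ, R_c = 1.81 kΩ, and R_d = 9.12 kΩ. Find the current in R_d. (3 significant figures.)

ΣG = 1/11.4 + 1/1.09 + 1/1.81 + 1/9.12 = 1.667.
R_d takes the fraction G_k/ΣG = 0.1096/1.667 = 0.06577, so I = 2.14 × 0.06577 = 0.1407 mA.

I ≈ 0.141 mA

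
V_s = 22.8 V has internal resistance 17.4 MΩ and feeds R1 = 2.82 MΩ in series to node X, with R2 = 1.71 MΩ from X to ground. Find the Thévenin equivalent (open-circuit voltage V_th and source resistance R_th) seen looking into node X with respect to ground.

R1' = 17.4 + 2.82 = 20.22 MΩ (source resistance + R1).
V_th is the unloaded tap voltage: V_s · R2/(R1'+R2) = 22.8 × 0.07798 = 1.778 V.
Looking into X with the source shorted: R_th = R1'·R2/(R1'+R2) = 20.22 × 1.71/21.93 = 1.577 MΩ.

V_th ≈ 1.78 V, R_th ≈ 1.58 MΩ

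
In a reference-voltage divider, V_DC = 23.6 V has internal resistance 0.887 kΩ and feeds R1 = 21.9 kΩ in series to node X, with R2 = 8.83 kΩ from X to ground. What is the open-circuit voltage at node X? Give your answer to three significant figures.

R1' = 0.887 + 21.9 = 22.79 kΩ (source resistance + R1).
With X open, the divider is unloaded: V_th = 23.6 × 8.83/31.62 = 6.591 V.

V_th ≈ 6.59 V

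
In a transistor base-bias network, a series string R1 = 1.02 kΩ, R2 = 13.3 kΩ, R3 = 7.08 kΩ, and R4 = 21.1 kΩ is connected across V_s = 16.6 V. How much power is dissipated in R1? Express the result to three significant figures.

P ≈ 0.156 mW

ΣR = 42.50 kΩ → I = 16.6/42.50 = 0.3906 mA.
V(R1) = I·R = 0.3984 V; P = V·I = 0.3984 × 0.3906 = 0.1556 mW.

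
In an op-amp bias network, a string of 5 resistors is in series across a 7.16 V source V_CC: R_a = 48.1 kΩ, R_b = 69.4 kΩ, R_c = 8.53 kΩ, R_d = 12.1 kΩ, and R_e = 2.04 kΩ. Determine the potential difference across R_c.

V ≈ 0.436 V

Series total: ΣR = 48.1 + 69.4 + 8.53 + 12.1 + 2.04 = 140.2 kΩ.
Voltage divider: V = V_CC · (8.530 / 140.2) = 7.16 × 0.06085 = 0.4357 V.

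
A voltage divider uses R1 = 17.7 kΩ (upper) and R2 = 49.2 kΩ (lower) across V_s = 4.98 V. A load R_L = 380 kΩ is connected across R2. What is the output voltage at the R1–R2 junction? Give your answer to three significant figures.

First combine the lower leg with the load: R2 ‖ R_L = 43.56 kΩ.
Then V_out = V_s · R2'/(R1 + R2') = 4.98 × 43.56/61.26 = 3.541 V.
(Unloaded it would be 3.66 V; the load pulls it down.)

V_out ≈ 3.54 V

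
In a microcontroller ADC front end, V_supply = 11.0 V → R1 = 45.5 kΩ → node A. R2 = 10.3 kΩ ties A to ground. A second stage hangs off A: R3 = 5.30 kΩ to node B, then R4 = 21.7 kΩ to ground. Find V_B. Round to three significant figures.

V_B ≈ 1.24 V

Node A sees R2 in parallel with the series input of stage 2, R3 + R4 = 27.00 kΩ.
Effective lower resistance at A: R2 ‖ 27.00 = 7.456 kΩ.
First divider: V_A = V_supply · 7.456/(45.5 + 7.456) = 1.549 V.
V_B = V_A × 0.8037 = 1.245 V.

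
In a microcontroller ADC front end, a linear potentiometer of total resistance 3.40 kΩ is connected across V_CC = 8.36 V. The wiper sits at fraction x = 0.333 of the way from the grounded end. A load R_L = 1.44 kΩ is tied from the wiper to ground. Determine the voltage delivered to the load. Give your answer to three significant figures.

The pot divides into 2.268 kΩ above the wiper and 1.132 kΩ below.
R_L loads the lower segment: effective lower R = 0.6338 kΩ.
Loaded-divider output: V_out = 8.36 × 0.2184 = 1.826 V.

V_out ≈ 1.83 V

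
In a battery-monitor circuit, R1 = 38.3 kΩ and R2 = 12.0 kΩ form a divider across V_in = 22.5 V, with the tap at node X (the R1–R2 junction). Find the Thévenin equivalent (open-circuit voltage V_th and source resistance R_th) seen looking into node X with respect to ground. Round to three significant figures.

V_th ≈ 5.37 V, R_th ≈ 9.14 kΩ

V_th is the unloaded tap voltage: V_in · R2/(R1+R2) = 22.5 × 0.2386 = 5.368 V.
With V_in suppressed (replaced by a short), R_th = R1 ‖ R2 = (38.30 × 12.0)/(38.30 + 12.0) = 9.137 kΩ.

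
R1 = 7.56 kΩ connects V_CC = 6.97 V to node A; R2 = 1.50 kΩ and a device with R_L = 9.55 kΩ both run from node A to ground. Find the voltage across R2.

R2 ‖ R_L = (1.50 × 9.55)/(1.50 + 9.55) = 1.296 kΩ.
Then V_out = V_CC · R2'/(R1 + R2') = 6.97 × 1.296/8.856 = 1.020 V.
(Unloaded it would be 1.15 V; the load pulls it down.)

V_out ≈ 1.02 V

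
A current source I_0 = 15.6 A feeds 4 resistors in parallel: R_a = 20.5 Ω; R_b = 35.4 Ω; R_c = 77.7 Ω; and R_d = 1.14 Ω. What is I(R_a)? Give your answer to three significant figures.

I ≈ 0.787 A

ΣG = 1/20.5 + 1/35.4 + 1/77.7 + 1/1.14 = 0.9671.
R_a takes the fraction G_k/ΣG = 0.04878/0.9671 = 0.05044, so I = 15.6 × 0.05044 = 0.7869 A.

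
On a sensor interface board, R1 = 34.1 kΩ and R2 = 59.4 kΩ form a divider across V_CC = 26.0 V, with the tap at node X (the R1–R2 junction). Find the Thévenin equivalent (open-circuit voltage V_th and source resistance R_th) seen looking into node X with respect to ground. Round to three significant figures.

V_th ≈ 16.5 V, R_th ≈ 21.7 kΩ

Open-circuit (no load on X): V_th = V_CC · R2/(R1 + R2) = 26.0 × 59.4/(34.10 + 59.4) = 16.52 V.
With V_CC suppressed (replaced by a short), R_th = R1 ‖ R2 = (34.10 × 59.4)/(34.10 + 59.4) = 21.66 kΩ.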